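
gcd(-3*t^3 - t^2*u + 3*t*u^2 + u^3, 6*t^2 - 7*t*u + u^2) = t - u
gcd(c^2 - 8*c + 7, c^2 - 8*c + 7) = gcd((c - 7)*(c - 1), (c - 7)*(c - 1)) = c^2 - 8*c + 7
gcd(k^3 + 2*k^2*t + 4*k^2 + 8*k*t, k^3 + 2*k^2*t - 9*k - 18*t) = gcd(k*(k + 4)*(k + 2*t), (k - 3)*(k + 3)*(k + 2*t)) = k + 2*t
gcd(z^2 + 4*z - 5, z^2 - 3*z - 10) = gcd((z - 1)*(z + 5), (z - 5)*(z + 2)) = 1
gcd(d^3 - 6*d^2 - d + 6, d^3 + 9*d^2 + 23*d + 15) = d + 1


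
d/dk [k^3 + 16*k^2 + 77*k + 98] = 3*k^2 + 32*k + 77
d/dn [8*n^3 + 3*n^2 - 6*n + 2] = 24*n^2 + 6*n - 6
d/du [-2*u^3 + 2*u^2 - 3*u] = -6*u^2 + 4*u - 3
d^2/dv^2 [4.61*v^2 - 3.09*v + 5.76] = 9.22000000000000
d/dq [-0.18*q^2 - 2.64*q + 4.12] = -0.36*q - 2.64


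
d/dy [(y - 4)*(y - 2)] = 2*y - 6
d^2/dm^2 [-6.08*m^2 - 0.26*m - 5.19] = -12.1600000000000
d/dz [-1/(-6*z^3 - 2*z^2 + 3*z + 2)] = (-18*z^2 - 4*z + 3)/(6*z^3 + 2*z^2 - 3*z - 2)^2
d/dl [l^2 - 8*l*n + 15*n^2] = 2*l - 8*n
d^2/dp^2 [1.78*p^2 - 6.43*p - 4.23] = 3.56000000000000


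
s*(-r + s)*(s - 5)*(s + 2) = -r*s^3 + 3*r*s^2 + 10*r*s + s^4 - 3*s^3 - 10*s^2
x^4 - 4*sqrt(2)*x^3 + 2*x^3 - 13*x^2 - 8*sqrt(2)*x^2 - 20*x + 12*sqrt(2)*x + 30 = (x - 1)*(x + 3)*(x - 5*sqrt(2))*(x + sqrt(2))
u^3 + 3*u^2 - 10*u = u*(u - 2)*(u + 5)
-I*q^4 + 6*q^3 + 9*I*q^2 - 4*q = q*(q + I)*(q + 4*I)*(-I*q + 1)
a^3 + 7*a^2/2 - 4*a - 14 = (a - 2)*(a + 2)*(a + 7/2)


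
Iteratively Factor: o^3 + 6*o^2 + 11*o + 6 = (o + 2)*(o^2 + 4*o + 3) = (o + 2)*(o + 3)*(o + 1)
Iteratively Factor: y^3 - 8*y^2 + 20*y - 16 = (y - 2)*(y^2 - 6*y + 8) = (y - 4)*(y - 2)*(y - 2)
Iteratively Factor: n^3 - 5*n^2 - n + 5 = (n + 1)*(n^2 - 6*n + 5) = (n - 5)*(n + 1)*(n - 1)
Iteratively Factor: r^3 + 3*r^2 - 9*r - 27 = (r + 3)*(r^2 - 9) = (r + 3)^2*(r - 3)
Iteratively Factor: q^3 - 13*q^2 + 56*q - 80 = (q - 5)*(q^2 - 8*q + 16) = (q - 5)*(q - 4)*(q - 4)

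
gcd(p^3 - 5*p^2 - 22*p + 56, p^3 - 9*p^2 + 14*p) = p^2 - 9*p + 14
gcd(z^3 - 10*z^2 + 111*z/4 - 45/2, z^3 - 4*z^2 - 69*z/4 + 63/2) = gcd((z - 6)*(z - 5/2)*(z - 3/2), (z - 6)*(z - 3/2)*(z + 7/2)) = z^2 - 15*z/2 + 9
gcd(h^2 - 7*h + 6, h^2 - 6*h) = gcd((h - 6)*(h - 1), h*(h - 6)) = h - 6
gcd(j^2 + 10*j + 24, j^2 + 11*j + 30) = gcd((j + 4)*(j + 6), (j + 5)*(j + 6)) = j + 6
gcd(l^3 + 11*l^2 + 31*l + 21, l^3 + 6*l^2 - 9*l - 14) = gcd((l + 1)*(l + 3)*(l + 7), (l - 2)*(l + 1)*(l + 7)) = l^2 + 8*l + 7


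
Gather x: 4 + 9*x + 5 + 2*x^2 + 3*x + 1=2*x^2 + 12*x + 10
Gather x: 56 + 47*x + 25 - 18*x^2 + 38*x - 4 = -18*x^2 + 85*x + 77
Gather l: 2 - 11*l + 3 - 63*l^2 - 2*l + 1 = -63*l^2 - 13*l + 6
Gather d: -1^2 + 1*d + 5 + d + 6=2*d + 10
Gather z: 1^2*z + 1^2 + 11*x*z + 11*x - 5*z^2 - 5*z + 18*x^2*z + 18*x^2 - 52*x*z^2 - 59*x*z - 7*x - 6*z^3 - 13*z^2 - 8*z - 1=18*x^2 + 4*x - 6*z^3 + z^2*(-52*x - 18) + z*(18*x^2 - 48*x - 12)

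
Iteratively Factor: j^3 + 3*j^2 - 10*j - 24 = (j + 2)*(j^2 + j - 12) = (j + 2)*(j + 4)*(j - 3)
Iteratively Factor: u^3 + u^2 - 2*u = (u + 2)*(u^2 - u) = u*(u + 2)*(u - 1)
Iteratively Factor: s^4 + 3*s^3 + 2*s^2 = (s)*(s^3 + 3*s^2 + 2*s) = s*(s + 2)*(s^2 + s) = s^2*(s + 2)*(s + 1)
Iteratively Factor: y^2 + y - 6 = (y + 3)*(y - 2)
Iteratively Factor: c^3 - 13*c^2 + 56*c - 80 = (c - 5)*(c^2 - 8*c + 16) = (c - 5)*(c - 4)*(c - 4)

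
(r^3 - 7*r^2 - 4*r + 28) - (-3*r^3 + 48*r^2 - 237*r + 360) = 4*r^3 - 55*r^2 + 233*r - 332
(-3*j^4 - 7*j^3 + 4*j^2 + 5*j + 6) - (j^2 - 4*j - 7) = -3*j^4 - 7*j^3 + 3*j^2 + 9*j + 13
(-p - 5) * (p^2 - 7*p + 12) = -p^3 + 2*p^2 + 23*p - 60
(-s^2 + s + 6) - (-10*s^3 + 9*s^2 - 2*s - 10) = 10*s^3 - 10*s^2 + 3*s + 16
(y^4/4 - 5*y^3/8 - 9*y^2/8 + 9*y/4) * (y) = y^5/4 - 5*y^4/8 - 9*y^3/8 + 9*y^2/4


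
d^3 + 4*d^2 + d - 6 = (d - 1)*(d + 2)*(d + 3)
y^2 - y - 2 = (y - 2)*(y + 1)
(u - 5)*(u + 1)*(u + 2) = u^3 - 2*u^2 - 13*u - 10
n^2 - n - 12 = (n - 4)*(n + 3)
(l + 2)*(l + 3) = l^2 + 5*l + 6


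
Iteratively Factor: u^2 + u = (u + 1)*(u)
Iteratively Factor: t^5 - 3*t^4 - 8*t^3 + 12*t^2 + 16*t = (t - 4)*(t^4 + t^3 - 4*t^2 - 4*t) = (t - 4)*(t - 2)*(t^3 + 3*t^2 + 2*t) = (t - 4)*(t - 2)*(t + 1)*(t^2 + 2*t) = (t - 4)*(t - 2)*(t + 1)*(t + 2)*(t)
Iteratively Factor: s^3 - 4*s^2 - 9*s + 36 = (s + 3)*(s^2 - 7*s + 12) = (s - 4)*(s + 3)*(s - 3)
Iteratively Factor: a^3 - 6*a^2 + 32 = (a - 4)*(a^2 - 2*a - 8) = (a - 4)*(a + 2)*(a - 4)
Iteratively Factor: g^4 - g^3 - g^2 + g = (g + 1)*(g^3 - 2*g^2 + g) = (g - 1)*(g + 1)*(g^2 - g) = (g - 1)^2*(g + 1)*(g)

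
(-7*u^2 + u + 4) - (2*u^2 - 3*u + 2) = -9*u^2 + 4*u + 2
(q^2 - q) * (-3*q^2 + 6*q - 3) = -3*q^4 + 9*q^3 - 9*q^2 + 3*q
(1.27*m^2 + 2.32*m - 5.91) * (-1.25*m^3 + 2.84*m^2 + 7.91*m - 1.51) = -1.5875*m^5 + 0.7068*m^4 + 24.022*m^3 - 0.350899999999999*m^2 - 50.2513*m + 8.9241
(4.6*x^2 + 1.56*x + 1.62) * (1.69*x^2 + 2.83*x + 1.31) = 7.774*x^4 + 15.6544*x^3 + 13.1786*x^2 + 6.6282*x + 2.1222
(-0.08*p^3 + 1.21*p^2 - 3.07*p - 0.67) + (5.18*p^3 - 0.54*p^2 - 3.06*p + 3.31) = 5.1*p^3 + 0.67*p^2 - 6.13*p + 2.64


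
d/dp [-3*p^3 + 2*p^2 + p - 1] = -9*p^2 + 4*p + 1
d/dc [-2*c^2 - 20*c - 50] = -4*c - 20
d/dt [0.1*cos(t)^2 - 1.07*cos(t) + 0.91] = (1.07 - 0.2*cos(t))*sin(t)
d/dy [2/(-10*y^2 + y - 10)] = 2*(20*y - 1)/(10*y^2 - y + 10)^2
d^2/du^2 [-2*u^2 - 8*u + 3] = -4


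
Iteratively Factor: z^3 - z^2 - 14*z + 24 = (z + 4)*(z^2 - 5*z + 6) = (z - 2)*(z + 4)*(z - 3)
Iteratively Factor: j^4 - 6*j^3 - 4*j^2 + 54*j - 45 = (j - 3)*(j^3 - 3*j^2 - 13*j + 15) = (j - 3)*(j - 1)*(j^2 - 2*j - 15) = (j - 3)*(j - 1)*(j + 3)*(j - 5)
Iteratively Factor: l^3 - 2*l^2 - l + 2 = (l - 1)*(l^2 - l - 2) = (l - 2)*(l - 1)*(l + 1)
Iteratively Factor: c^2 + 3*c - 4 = (c + 4)*(c - 1)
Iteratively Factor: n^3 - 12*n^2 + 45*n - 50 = (n - 2)*(n^2 - 10*n + 25) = (n - 5)*(n - 2)*(n - 5)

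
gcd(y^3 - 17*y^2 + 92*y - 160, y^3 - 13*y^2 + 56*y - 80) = y^2 - 9*y + 20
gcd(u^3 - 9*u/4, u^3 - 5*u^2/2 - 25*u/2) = u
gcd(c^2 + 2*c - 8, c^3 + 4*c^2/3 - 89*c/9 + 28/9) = c + 4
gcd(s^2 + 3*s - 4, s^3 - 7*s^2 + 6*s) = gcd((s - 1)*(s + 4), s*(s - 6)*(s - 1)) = s - 1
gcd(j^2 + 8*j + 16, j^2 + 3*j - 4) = j + 4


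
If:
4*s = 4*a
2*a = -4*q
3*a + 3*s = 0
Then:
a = 0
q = 0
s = 0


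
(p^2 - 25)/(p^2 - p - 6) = (25 - p^2)/(-p^2 + p + 6)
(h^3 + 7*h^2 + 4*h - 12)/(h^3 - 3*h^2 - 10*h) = (h^2 + 5*h - 6)/(h*(h - 5))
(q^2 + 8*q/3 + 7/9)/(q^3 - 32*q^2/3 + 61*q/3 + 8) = (q + 7/3)/(q^2 - 11*q + 24)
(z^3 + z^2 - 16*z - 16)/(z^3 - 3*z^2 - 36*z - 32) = (z - 4)/(z - 8)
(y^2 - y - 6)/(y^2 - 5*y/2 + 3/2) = 2*(y^2 - y - 6)/(2*y^2 - 5*y + 3)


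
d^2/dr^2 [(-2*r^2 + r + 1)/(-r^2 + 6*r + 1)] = 2*(11*r^3 + 3*r^2 + 15*r - 29)/(r^6 - 18*r^5 + 105*r^4 - 180*r^3 - 105*r^2 - 18*r - 1)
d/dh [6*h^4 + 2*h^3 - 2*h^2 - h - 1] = 24*h^3 + 6*h^2 - 4*h - 1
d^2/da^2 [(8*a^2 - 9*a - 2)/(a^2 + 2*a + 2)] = 2*(-25*a^3 - 54*a^2 + 42*a + 64)/(a^6 + 6*a^5 + 18*a^4 + 32*a^3 + 36*a^2 + 24*a + 8)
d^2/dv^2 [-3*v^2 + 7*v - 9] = -6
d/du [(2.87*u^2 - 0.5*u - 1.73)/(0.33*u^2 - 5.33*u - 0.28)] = (-15.1321*u^2 - 0.4654*u - 9.0809)/(0.1089*u^4 - 3.5178*u^3 + 28.2241*u^2 + 2.9848*u + 0.0784)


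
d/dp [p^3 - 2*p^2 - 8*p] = 3*p^2 - 4*p - 8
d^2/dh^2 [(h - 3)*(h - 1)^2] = 6*h - 10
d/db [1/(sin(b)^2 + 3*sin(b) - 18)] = -(2*sin(b) + 3)*cos(b)/(sin(b)^2 + 3*sin(b) - 18)^2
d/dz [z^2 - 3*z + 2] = 2*z - 3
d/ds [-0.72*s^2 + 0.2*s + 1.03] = 0.2 - 1.44*s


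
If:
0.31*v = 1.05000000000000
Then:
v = 3.39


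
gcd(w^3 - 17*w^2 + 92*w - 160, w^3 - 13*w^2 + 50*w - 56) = w - 4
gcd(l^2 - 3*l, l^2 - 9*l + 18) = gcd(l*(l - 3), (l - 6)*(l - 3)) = l - 3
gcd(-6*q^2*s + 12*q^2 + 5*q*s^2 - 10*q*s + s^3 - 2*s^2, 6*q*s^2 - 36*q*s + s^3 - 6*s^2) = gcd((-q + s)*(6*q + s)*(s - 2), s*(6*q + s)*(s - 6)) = 6*q + s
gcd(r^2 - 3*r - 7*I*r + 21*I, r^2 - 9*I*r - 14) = r - 7*I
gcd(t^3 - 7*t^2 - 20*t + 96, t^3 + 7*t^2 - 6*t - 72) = t^2 + t - 12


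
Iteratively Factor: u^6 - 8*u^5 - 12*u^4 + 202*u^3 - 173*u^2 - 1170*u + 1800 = (u - 5)*(u^5 - 3*u^4 - 27*u^3 + 67*u^2 + 162*u - 360) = (u - 5)*(u + 4)*(u^4 - 7*u^3 + u^2 + 63*u - 90) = (u - 5)*(u - 2)*(u + 4)*(u^3 - 5*u^2 - 9*u + 45) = (u - 5)*(u - 3)*(u - 2)*(u + 4)*(u^2 - 2*u - 15) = (u - 5)*(u - 3)*(u - 2)*(u + 3)*(u + 4)*(u - 5)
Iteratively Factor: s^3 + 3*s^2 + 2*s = (s)*(s^2 + 3*s + 2) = s*(s + 2)*(s + 1)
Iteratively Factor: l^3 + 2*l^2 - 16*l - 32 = (l + 2)*(l^2 - 16) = (l - 4)*(l + 2)*(l + 4)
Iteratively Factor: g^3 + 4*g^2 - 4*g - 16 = (g + 4)*(g^2 - 4) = (g + 2)*(g + 4)*(g - 2)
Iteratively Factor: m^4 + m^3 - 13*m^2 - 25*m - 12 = (m + 3)*(m^3 - 2*m^2 - 7*m - 4) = (m - 4)*(m + 3)*(m^2 + 2*m + 1) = (m - 4)*(m + 1)*(m + 3)*(m + 1)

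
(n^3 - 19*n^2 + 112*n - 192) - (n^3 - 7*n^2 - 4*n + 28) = -12*n^2 + 116*n - 220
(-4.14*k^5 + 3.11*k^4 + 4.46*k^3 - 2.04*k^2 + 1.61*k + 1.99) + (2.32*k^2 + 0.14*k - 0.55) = -4.14*k^5 + 3.11*k^4 + 4.46*k^3 + 0.28*k^2 + 1.75*k + 1.44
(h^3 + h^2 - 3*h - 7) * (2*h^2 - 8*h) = 2*h^5 - 6*h^4 - 14*h^3 + 10*h^2 + 56*h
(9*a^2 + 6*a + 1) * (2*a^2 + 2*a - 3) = 18*a^4 + 30*a^3 - 13*a^2 - 16*a - 3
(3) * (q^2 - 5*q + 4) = 3*q^2 - 15*q + 12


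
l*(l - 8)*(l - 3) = l^3 - 11*l^2 + 24*l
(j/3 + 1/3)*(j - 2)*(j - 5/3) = j^3/3 - 8*j^2/9 - j/9 + 10/9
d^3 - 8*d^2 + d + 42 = (d - 7)*(d - 3)*(d + 2)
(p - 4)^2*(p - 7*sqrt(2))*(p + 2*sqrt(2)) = p^4 - 8*p^3 - 5*sqrt(2)*p^3 - 12*p^2 + 40*sqrt(2)*p^2 - 80*sqrt(2)*p + 224*p - 448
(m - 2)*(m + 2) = m^2 - 4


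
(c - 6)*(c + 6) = c^2 - 36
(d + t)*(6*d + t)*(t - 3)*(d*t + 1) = 6*d^3*t^2 - 18*d^3*t + 7*d^2*t^3 - 21*d^2*t^2 + 6*d^2*t - 18*d^2 + d*t^4 - 3*d*t^3 + 7*d*t^2 - 21*d*t + t^3 - 3*t^2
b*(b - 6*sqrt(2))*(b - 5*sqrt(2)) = b^3 - 11*sqrt(2)*b^2 + 60*b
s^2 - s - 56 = (s - 8)*(s + 7)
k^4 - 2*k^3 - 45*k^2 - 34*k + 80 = (k - 8)*(k - 1)*(k + 2)*(k + 5)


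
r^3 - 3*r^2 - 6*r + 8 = (r - 4)*(r - 1)*(r + 2)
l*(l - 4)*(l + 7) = l^3 + 3*l^2 - 28*l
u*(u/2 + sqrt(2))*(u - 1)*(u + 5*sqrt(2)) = u^4/2 - u^3/2 + 7*sqrt(2)*u^3/2 - 7*sqrt(2)*u^2/2 + 10*u^2 - 10*u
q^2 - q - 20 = (q - 5)*(q + 4)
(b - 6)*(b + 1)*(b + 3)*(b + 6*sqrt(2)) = b^4 - 2*b^3 + 6*sqrt(2)*b^3 - 21*b^2 - 12*sqrt(2)*b^2 - 126*sqrt(2)*b - 18*b - 108*sqrt(2)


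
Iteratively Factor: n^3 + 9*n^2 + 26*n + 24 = (n + 3)*(n^2 + 6*n + 8) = (n + 2)*(n + 3)*(n + 4)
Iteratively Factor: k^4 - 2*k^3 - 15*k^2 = (k)*(k^3 - 2*k^2 - 15*k) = k*(k + 3)*(k^2 - 5*k) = k*(k - 5)*(k + 3)*(k)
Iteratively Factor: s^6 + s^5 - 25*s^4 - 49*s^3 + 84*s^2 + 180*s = (s + 3)*(s^5 - 2*s^4 - 19*s^3 + 8*s^2 + 60*s) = (s - 2)*(s + 3)*(s^4 - 19*s^2 - 30*s) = (s - 5)*(s - 2)*(s + 3)*(s^3 + 5*s^2 + 6*s) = (s - 5)*(s - 2)*(s + 2)*(s + 3)*(s^2 + 3*s) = (s - 5)*(s - 2)*(s + 2)*(s + 3)^2*(s)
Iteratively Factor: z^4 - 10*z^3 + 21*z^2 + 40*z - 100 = (z - 2)*(z^3 - 8*z^2 + 5*z + 50) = (z - 5)*(z - 2)*(z^2 - 3*z - 10) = (z - 5)*(z - 2)*(z + 2)*(z - 5)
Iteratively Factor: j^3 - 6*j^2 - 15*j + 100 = (j - 5)*(j^2 - j - 20) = (j - 5)*(j + 4)*(j - 5)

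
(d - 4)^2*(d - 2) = d^3 - 10*d^2 + 32*d - 32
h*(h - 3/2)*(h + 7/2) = h^3 + 2*h^2 - 21*h/4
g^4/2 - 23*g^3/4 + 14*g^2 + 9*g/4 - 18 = (g/2 + 1/2)*(g - 8)*(g - 3)*(g - 3/2)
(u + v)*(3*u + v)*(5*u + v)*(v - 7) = 15*u^3*v - 105*u^3 + 23*u^2*v^2 - 161*u^2*v + 9*u*v^3 - 63*u*v^2 + v^4 - 7*v^3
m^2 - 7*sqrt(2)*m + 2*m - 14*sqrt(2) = (m + 2)*(m - 7*sqrt(2))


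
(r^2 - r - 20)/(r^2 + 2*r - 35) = (r + 4)/(r + 7)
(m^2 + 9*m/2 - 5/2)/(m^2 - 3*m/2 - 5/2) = (-2*m^2 - 9*m + 5)/(-2*m^2 + 3*m + 5)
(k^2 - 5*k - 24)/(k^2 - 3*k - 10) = (-k^2 + 5*k + 24)/(-k^2 + 3*k + 10)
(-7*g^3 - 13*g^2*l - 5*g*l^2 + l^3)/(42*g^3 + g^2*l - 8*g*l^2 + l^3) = (-g^2 - 2*g*l - l^2)/(6*g^2 + g*l - l^2)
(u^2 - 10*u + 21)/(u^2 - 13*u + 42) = (u - 3)/(u - 6)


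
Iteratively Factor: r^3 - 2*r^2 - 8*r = (r)*(r^2 - 2*r - 8) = r*(r - 4)*(r + 2)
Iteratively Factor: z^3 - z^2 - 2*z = (z + 1)*(z^2 - 2*z) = (z - 2)*(z + 1)*(z)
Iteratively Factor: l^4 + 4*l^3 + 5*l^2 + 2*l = (l + 1)*(l^3 + 3*l^2 + 2*l) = (l + 1)*(l + 2)*(l^2 + l) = (l + 1)^2*(l + 2)*(l)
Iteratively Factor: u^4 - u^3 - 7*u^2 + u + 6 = (u - 1)*(u^3 - 7*u - 6) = (u - 1)*(u + 2)*(u^2 - 2*u - 3) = (u - 3)*(u - 1)*(u + 2)*(u + 1)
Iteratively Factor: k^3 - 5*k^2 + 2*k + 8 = (k - 2)*(k^2 - 3*k - 4) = (k - 2)*(k + 1)*(k - 4)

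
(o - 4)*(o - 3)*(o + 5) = o^3 - 2*o^2 - 23*o + 60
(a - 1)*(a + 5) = a^2 + 4*a - 5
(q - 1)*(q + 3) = q^2 + 2*q - 3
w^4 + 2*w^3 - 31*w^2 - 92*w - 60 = (w - 6)*(w + 1)*(w + 2)*(w + 5)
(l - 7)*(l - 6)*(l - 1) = l^3 - 14*l^2 + 55*l - 42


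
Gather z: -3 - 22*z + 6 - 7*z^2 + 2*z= -7*z^2 - 20*z + 3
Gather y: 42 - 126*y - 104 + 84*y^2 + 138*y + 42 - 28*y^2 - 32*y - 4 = 56*y^2 - 20*y - 24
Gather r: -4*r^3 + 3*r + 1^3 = -4*r^3 + 3*r + 1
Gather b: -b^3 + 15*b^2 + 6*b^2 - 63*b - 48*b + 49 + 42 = -b^3 + 21*b^2 - 111*b + 91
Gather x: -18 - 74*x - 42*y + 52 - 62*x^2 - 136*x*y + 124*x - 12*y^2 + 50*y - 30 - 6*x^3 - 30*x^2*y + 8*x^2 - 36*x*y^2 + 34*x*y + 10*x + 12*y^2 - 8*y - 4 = -6*x^3 + x^2*(-30*y - 54) + x*(-36*y^2 - 102*y + 60)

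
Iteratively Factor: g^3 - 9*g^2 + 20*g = (g - 4)*(g^2 - 5*g) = (g - 5)*(g - 4)*(g)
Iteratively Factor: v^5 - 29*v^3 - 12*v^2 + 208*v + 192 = (v + 1)*(v^4 - v^3 - 28*v^2 + 16*v + 192) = (v - 4)*(v + 1)*(v^3 + 3*v^2 - 16*v - 48) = (v - 4)*(v + 1)*(v + 3)*(v^2 - 16) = (v - 4)*(v + 1)*(v + 3)*(v + 4)*(v - 4)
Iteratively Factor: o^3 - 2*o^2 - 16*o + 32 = (o + 4)*(o^2 - 6*o + 8) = (o - 4)*(o + 4)*(o - 2)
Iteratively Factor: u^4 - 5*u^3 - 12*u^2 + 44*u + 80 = (u - 4)*(u^3 - u^2 - 16*u - 20) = (u - 4)*(u + 2)*(u^2 - 3*u - 10) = (u - 4)*(u + 2)^2*(u - 5)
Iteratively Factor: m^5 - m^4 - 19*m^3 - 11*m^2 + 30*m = (m + 2)*(m^4 - 3*m^3 - 13*m^2 + 15*m) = (m + 2)*(m + 3)*(m^3 - 6*m^2 + 5*m) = (m - 5)*(m + 2)*(m + 3)*(m^2 - m) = (m - 5)*(m - 1)*(m + 2)*(m + 3)*(m)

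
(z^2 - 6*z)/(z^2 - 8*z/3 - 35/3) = 3*z*(6 - z)/(-3*z^2 + 8*z + 35)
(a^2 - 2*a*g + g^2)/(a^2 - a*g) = (a - g)/a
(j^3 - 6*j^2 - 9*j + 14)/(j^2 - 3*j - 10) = (j^2 - 8*j + 7)/(j - 5)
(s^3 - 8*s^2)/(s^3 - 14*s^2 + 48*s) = s/(s - 6)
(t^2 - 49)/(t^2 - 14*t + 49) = (t + 7)/(t - 7)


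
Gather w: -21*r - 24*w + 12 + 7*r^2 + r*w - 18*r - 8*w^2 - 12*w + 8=7*r^2 - 39*r - 8*w^2 + w*(r - 36) + 20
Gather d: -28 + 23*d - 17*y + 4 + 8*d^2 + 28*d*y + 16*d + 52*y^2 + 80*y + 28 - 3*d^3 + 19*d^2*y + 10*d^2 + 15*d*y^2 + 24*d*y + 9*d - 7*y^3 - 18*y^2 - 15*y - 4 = -3*d^3 + d^2*(19*y + 18) + d*(15*y^2 + 52*y + 48) - 7*y^3 + 34*y^2 + 48*y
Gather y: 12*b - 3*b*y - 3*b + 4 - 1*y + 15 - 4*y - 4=9*b + y*(-3*b - 5) + 15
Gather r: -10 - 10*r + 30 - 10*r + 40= 60 - 20*r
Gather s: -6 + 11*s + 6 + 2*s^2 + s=2*s^2 + 12*s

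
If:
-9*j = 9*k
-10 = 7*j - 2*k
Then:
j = -10/9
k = 10/9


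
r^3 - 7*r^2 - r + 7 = (r - 7)*(r - 1)*(r + 1)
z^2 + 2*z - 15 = (z - 3)*(z + 5)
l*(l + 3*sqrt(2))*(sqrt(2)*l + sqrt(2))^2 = 2*l^4 + 4*l^3 + 6*sqrt(2)*l^3 + 2*l^2 + 12*sqrt(2)*l^2 + 6*sqrt(2)*l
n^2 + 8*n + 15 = (n + 3)*(n + 5)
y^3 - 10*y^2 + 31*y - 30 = (y - 5)*(y - 3)*(y - 2)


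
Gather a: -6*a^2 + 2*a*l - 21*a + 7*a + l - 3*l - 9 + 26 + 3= -6*a^2 + a*(2*l - 14) - 2*l + 20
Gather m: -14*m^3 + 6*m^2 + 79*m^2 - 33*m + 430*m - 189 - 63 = -14*m^3 + 85*m^2 + 397*m - 252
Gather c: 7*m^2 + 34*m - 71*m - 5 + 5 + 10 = 7*m^2 - 37*m + 10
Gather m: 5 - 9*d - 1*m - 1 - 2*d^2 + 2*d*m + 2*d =-2*d^2 - 7*d + m*(2*d - 1) + 4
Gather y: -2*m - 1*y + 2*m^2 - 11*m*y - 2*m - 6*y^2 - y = 2*m^2 - 4*m - 6*y^2 + y*(-11*m - 2)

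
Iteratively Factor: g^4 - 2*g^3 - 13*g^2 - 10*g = (g + 2)*(g^3 - 4*g^2 - 5*g) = (g + 1)*(g + 2)*(g^2 - 5*g) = g*(g + 1)*(g + 2)*(g - 5)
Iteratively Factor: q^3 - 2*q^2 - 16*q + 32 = (q + 4)*(q^2 - 6*q + 8) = (q - 4)*(q + 4)*(q - 2)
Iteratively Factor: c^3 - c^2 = (c - 1)*(c^2) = c*(c - 1)*(c)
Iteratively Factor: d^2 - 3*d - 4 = (d + 1)*(d - 4)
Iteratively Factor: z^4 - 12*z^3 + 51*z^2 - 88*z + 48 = (z - 4)*(z^3 - 8*z^2 + 19*z - 12) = (z - 4)^2*(z^2 - 4*z + 3) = (z - 4)^2*(z - 1)*(z - 3)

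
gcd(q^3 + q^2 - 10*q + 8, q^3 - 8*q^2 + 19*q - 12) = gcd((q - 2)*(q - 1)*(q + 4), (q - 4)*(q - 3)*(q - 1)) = q - 1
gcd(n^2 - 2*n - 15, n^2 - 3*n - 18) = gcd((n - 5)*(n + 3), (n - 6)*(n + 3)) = n + 3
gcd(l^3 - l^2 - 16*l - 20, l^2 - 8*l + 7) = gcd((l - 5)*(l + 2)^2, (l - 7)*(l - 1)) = 1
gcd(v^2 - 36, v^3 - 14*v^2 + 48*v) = v - 6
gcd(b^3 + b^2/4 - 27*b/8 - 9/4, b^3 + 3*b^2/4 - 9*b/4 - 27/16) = b^2 + 9*b/4 + 9/8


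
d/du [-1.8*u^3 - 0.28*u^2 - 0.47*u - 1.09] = -5.4*u^2 - 0.56*u - 0.47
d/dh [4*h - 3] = 4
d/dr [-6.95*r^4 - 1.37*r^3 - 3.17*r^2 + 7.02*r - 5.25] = -27.8*r^3 - 4.11*r^2 - 6.34*r + 7.02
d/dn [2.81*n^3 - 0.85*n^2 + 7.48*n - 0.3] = 8.43*n^2 - 1.7*n + 7.48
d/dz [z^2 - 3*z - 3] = 2*z - 3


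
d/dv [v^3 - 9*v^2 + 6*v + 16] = 3*v^2 - 18*v + 6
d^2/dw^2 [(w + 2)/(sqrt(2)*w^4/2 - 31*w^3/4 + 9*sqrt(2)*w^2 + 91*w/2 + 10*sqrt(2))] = 8*((w + 2)*(8*sqrt(2)*w^3 - 93*w^2 + 72*sqrt(2)*w + 182)^2 + (-8*sqrt(2)*w^3 + 93*w^2 - 72*sqrt(2)*w - 3*(w + 2)*(4*sqrt(2)*w^2 - 31*w + 12*sqrt(2)) - 182)*(2*sqrt(2)*w^4 - 31*w^3 + 36*sqrt(2)*w^2 + 182*w + 40*sqrt(2)))/(2*sqrt(2)*w^4 - 31*w^3 + 36*sqrt(2)*w^2 + 182*w + 40*sqrt(2))^3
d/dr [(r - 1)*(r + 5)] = 2*r + 4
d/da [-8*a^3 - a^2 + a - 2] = -24*a^2 - 2*a + 1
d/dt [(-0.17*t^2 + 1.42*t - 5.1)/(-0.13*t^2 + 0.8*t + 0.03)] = (0.0486*t^2 - 1.3362*t + 4.1226)/(0.0169*t^4 - 0.208*t^3 + 0.6322*t^2 + 0.048*t + 0.0009)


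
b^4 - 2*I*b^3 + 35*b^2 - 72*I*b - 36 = (b - 6*I)*(b - I)^2*(b + 6*I)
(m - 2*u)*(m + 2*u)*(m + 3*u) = m^3 + 3*m^2*u - 4*m*u^2 - 12*u^3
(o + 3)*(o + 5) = o^2 + 8*o + 15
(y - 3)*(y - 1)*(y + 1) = y^3 - 3*y^2 - y + 3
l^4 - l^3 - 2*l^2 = l^2*(l - 2)*(l + 1)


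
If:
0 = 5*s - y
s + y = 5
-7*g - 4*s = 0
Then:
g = -10/21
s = 5/6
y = 25/6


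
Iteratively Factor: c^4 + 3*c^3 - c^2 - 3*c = (c + 3)*(c^3 - c) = (c + 1)*(c + 3)*(c^2 - c) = c*(c + 1)*(c + 3)*(c - 1)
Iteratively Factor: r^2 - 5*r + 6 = (r - 2)*(r - 3)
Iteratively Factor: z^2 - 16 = (z - 4)*(z + 4)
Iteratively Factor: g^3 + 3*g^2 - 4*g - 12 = (g - 2)*(g^2 + 5*g + 6) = (g - 2)*(g + 2)*(g + 3)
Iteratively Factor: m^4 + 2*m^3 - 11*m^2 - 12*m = (m + 4)*(m^3 - 2*m^2 - 3*m) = (m + 1)*(m + 4)*(m^2 - 3*m) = (m - 3)*(m + 1)*(m + 4)*(m)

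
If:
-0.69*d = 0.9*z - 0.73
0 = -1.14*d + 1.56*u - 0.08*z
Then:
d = 1.05797101449275 - 1.30434782608696*z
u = 0.773132664437012 - 0.901895206243032*z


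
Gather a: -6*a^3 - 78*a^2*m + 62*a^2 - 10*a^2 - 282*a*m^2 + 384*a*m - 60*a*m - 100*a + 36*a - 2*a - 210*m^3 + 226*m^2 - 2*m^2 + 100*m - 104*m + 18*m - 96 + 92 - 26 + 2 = -6*a^3 + a^2*(52 - 78*m) + a*(-282*m^2 + 324*m - 66) - 210*m^3 + 224*m^2 + 14*m - 28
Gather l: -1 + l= l - 1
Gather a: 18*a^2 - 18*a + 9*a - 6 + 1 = 18*a^2 - 9*a - 5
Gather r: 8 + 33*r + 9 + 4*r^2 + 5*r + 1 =4*r^2 + 38*r + 18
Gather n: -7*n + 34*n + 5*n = 32*n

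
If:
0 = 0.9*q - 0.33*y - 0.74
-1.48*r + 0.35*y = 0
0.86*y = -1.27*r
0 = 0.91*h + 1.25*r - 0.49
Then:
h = 0.54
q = 0.82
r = 0.00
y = 0.00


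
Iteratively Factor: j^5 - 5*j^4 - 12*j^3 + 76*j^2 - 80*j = (j - 5)*(j^4 - 12*j^2 + 16*j) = (j - 5)*(j - 2)*(j^3 + 2*j^2 - 8*j) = (j - 5)*(j - 2)*(j + 4)*(j^2 - 2*j) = j*(j - 5)*(j - 2)*(j + 4)*(j - 2)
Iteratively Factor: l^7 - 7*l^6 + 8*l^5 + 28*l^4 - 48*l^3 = (l - 3)*(l^6 - 4*l^5 - 4*l^4 + 16*l^3) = (l - 3)*(l + 2)*(l^5 - 6*l^4 + 8*l^3) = l*(l - 3)*(l + 2)*(l^4 - 6*l^3 + 8*l^2) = l*(l - 3)*(l - 2)*(l + 2)*(l^3 - 4*l^2) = l^2*(l - 3)*(l - 2)*(l + 2)*(l^2 - 4*l) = l^2*(l - 4)*(l - 3)*(l - 2)*(l + 2)*(l)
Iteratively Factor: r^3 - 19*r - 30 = (r + 3)*(r^2 - 3*r - 10) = (r - 5)*(r + 3)*(r + 2)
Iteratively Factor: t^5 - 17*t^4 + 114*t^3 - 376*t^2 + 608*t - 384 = (t - 4)*(t^4 - 13*t^3 + 62*t^2 - 128*t + 96) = (t - 4)*(t - 2)*(t^3 - 11*t^2 + 40*t - 48) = (t - 4)^2*(t - 2)*(t^2 - 7*t + 12) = (t - 4)^3*(t - 2)*(t - 3)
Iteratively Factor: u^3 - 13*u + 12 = (u - 3)*(u^2 + 3*u - 4) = (u - 3)*(u + 4)*(u - 1)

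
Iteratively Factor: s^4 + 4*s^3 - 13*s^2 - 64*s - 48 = (s + 4)*(s^3 - 13*s - 12) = (s + 1)*(s + 4)*(s^2 - s - 12) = (s + 1)*(s + 3)*(s + 4)*(s - 4)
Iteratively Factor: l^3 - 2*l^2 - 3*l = (l - 3)*(l^2 + l) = (l - 3)*(l + 1)*(l)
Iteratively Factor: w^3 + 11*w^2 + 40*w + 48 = (w + 4)*(w^2 + 7*w + 12) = (w + 4)^2*(w + 3)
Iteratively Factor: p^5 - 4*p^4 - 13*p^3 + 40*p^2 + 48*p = (p)*(p^4 - 4*p^3 - 13*p^2 + 40*p + 48) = p*(p + 3)*(p^3 - 7*p^2 + 8*p + 16) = p*(p - 4)*(p + 3)*(p^2 - 3*p - 4) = p*(p - 4)^2*(p + 3)*(p + 1)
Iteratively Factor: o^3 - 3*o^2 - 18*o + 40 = (o + 4)*(o^2 - 7*o + 10) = (o - 2)*(o + 4)*(o - 5)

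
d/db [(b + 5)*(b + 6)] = 2*b + 11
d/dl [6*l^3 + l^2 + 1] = 2*l*(9*l + 1)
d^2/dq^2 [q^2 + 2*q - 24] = 2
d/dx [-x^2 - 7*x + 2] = -2*x - 7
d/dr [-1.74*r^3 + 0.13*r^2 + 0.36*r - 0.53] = -5.22*r^2 + 0.26*r + 0.36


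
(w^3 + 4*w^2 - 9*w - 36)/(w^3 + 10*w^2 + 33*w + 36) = (w - 3)/(w + 3)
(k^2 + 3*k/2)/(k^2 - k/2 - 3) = k/(k - 2)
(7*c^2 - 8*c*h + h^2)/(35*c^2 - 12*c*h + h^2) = (c - h)/(5*c - h)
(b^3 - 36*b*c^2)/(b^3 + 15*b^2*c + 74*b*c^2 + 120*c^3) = b*(b - 6*c)/(b^2 + 9*b*c + 20*c^2)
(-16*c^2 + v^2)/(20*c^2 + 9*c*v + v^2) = (-4*c + v)/(5*c + v)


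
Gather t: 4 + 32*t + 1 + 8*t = 40*t + 5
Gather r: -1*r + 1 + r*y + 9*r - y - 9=r*(y + 8) - y - 8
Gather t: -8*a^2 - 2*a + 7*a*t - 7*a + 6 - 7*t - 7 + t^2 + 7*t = -8*a^2 + 7*a*t - 9*a + t^2 - 1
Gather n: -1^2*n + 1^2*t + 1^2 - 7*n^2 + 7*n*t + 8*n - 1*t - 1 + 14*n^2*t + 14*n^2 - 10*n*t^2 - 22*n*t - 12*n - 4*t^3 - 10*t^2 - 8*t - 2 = n^2*(14*t + 7) + n*(-10*t^2 - 15*t - 5) - 4*t^3 - 10*t^2 - 8*t - 2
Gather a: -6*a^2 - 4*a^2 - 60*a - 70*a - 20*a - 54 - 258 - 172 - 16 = -10*a^2 - 150*a - 500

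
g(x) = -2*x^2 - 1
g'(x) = -4*x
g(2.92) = -18.05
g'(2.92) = -11.68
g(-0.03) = -1.00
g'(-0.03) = 0.12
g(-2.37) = -12.23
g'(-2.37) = 9.48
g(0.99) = -2.96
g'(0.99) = -3.96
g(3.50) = -25.50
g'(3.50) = -14.00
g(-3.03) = -19.36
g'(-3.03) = 12.12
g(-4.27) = -37.47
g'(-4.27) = 17.08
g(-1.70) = -6.78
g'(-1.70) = 6.80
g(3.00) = -19.00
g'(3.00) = -12.00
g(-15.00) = -451.00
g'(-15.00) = 60.00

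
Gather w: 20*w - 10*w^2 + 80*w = -10*w^2 + 100*w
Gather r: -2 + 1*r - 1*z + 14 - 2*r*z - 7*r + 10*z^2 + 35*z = r*(-2*z - 6) + 10*z^2 + 34*z + 12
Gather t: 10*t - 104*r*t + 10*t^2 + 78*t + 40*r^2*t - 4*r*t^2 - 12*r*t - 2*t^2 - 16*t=t^2*(8 - 4*r) + t*(40*r^2 - 116*r + 72)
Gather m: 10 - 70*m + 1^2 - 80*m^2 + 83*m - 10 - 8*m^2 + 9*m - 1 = -88*m^2 + 22*m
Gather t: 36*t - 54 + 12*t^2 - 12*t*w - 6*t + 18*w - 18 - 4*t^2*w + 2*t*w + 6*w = t^2*(12 - 4*w) + t*(30 - 10*w) + 24*w - 72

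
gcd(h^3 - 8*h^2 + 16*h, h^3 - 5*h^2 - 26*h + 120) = h - 4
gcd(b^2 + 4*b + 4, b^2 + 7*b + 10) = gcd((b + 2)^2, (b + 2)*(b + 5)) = b + 2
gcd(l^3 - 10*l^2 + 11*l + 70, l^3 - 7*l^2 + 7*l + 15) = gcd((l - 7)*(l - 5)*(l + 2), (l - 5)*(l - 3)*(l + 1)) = l - 5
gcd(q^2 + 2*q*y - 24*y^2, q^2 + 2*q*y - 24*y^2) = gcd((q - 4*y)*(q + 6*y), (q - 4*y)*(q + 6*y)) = -q^2 - 2*q*y + 24*y^2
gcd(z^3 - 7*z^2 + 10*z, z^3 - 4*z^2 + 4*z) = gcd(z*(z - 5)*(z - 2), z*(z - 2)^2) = z^2 - 2*z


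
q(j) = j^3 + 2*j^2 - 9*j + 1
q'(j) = 3*j^2 + 4*j - 9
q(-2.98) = 19.12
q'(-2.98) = 5.72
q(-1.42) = 14.95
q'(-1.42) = -8.63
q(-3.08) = 18.47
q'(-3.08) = 7.14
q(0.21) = -0.79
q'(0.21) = -8.03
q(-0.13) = 2.20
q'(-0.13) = -9.47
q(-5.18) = -37.71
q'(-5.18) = 50.78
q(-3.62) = 12.35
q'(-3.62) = 15.83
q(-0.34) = 4.25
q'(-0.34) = -10.01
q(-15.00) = -2789.00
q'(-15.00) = 606.00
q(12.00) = 1909.00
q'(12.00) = 471.00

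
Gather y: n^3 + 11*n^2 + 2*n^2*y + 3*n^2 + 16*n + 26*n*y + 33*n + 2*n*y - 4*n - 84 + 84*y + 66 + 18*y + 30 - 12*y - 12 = n^3 + 14*n^2 + 45*n + y*(2*n^2 + 28*n + 90)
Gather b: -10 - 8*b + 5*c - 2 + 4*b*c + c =b*(4*c - 8) + 6*c - 12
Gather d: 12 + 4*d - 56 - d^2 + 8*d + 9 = -d^2 + 12*d - 35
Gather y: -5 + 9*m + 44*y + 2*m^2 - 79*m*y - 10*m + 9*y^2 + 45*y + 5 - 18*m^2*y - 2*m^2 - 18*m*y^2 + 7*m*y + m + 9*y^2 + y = y^2*(18 - 18*m) + y*(-18*m^2 - 72*m + 90)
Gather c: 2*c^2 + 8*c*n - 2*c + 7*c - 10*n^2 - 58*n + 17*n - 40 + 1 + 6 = 2*c^2 + c*(8*n + 5) - 10*n^2 - 41*n - 33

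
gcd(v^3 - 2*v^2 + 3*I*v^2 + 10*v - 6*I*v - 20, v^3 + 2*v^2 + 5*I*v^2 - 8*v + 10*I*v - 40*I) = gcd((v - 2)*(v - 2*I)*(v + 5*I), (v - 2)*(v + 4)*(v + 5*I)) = v^2 + v*(-2 + 5*I) - 10*I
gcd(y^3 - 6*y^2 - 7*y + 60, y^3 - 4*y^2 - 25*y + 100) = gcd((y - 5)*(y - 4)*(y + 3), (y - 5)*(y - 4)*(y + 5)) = y^2 - 9*y + 20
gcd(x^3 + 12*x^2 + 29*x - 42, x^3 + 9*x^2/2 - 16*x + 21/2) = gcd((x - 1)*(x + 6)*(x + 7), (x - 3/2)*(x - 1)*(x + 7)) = x^2 + 6*x - 7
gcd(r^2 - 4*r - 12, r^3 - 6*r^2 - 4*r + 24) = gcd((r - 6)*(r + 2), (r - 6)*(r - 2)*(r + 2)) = r^2 - 4*r - 12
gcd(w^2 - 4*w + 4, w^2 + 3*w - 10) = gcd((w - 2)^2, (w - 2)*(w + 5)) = w - 2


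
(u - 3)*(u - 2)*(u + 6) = u^3 + u^2 - 24*u + 36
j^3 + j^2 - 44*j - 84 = (j - 7)*(j + 2)*(j + 6)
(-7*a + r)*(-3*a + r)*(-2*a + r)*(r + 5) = -42*a^3*r - 210*a^3 + 41*a^2*r^2 + 205*a^2*r - 12*a*r^3 - 60*a*r^2 + r^4 + 5*r^3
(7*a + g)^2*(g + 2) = 49*a^2*g + 98*a^2 + 14*a*g^2 + 28*a*g + g^3 + 2*g^2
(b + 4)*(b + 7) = b^2 + 11*b + 28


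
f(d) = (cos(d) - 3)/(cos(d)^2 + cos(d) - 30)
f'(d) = (2*sin(d)*cos(d) + sin(d))*(cos(d) - 3)/(cos(d)^2 + cos(d) - 30)^2 - sin(d)/(cos(d)^2 + cos(d) - 30)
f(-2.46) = 0.13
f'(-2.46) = -0.02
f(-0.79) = 0.08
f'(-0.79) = -0.02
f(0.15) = 0.07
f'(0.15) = 0.00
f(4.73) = 0.10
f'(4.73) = -0.03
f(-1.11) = 0.09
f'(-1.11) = -0.03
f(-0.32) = 0.07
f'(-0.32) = -0.01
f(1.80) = 0.11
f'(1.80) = 0.03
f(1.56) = 0.10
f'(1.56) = 0.03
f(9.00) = 0.13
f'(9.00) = 0.02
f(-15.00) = 0.12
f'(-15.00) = -0.02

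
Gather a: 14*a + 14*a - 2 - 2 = 28*a - 4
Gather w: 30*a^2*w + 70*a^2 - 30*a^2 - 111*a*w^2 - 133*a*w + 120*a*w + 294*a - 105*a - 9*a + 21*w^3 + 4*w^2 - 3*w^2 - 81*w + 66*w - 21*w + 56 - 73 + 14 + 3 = 40*a^2 + 180*a + 21*w^3 + w^2*(1 - 111*a) + w*(30*a^2 - 13*a - 36)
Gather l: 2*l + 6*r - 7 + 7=2*l + 6*r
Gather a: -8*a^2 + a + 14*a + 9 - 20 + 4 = -8*a^2 + 15*a - 7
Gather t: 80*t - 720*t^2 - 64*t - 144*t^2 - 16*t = -864*t^2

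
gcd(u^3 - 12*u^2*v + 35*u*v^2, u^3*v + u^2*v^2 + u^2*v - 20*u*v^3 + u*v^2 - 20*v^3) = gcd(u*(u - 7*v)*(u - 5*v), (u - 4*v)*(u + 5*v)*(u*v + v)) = 1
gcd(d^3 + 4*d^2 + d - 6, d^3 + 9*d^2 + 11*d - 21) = d^2 + 2*d - 3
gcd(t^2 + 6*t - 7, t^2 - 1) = t - 1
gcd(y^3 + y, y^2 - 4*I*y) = y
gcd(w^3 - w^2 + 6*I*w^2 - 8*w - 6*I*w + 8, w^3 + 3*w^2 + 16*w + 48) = w + 4*I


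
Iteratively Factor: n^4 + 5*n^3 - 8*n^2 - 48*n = (n + 4)*(n^3 + n^2 - 12*n) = n*(n + 4)*(n^2 + n - 12) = n*(n + 4)^2*(n - 3)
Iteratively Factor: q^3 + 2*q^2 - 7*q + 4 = (q - 1)*(q^2 + 3*q - 4) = (q - 1)*(q + 4)*(q - 1)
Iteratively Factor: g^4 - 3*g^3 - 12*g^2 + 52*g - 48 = (g - 2)*(g^3 - g^2 - 14*g + 24) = (g - 2)*(g + 4)*(g^2 - 5*g + 6) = (g - 3)*(g - 2)*(g + 4)*(g - 2)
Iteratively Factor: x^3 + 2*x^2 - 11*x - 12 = (x + 4)*(x^2 - 2*x - 3) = (x + 1)*(x + 4)*(x - 3)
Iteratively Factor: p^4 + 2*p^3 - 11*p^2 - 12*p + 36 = (p - 2)*(p^3 + 4*p^2 - 3*p - 18) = (p - 2)^2*(p^2 + 6*p + 9) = (p - 2)^2*(p + 3)*(p + 3)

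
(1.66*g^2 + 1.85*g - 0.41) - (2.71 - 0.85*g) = 1.66*g^2 + 2.7*g - 3.12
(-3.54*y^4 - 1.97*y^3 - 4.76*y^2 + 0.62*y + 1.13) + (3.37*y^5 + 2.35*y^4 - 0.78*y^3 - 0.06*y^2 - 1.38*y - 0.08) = 3.37*y^5 - 1.19*y^4 - 2.75*y^3 - 4.82*y^2 - 0.76*y + 1.05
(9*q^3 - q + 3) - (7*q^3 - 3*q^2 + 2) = 2*q^3 + 3*q^2 - q + 1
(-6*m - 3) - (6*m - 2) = -12*m - 1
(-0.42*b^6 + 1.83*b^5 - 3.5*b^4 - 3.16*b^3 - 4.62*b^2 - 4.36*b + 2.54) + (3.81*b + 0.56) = -0.42*b^6 + 1.83*b^5 - 3.5*b^4 - 3.16*b^3 - 4.62*b^2 - 0.55*b + 3.1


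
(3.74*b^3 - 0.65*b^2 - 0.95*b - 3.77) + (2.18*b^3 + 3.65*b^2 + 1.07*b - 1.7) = 5.92*b^3 + 3.0*b^2 + 0.12*b - 5.47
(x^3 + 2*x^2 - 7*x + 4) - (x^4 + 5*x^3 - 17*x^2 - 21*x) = -x^4 - 4*x^3 + 19*x^2 + 14*x + 4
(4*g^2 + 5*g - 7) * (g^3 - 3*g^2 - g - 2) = 4*g^5 - 7*g^4 - 26*g^3 + 8*g^2 - 3*g + 14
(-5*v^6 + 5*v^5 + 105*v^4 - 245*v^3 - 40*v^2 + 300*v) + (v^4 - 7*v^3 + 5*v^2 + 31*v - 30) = -5*v^6 + 5*v^5 + 106*v^4 - 252*v^3 - 35*v^2 + 331*v - 30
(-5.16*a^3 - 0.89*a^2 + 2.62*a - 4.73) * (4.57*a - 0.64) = -23.5812*a^4 - 0.7649*a^3 + 12.543*a^2 - 23.2929*a + 3.0272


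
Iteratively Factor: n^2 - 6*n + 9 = (n - 3)*(n - 3)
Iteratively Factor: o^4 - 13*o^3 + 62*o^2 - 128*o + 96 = (o - 2)*(o^3 - 11*o^2 + 40*o - 48) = (o - 3)*(o - 2)*(o^2 - 8*o + 16) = (o - 4)*(o - 3)*(o - 2)*(o - 4)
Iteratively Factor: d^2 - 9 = (d - 3)*(d + 3)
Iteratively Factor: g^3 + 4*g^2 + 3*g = (g + 3)*(g^2 + g) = g*(g + 3)*(g + 1)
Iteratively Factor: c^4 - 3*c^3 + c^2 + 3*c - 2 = (c - 1)*(c^3 - 2*c^2 - c + 2) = (c - 2)*(c - 1)*(c^2 - 1) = (c - 2)*(c - 1)^2*(c + 1)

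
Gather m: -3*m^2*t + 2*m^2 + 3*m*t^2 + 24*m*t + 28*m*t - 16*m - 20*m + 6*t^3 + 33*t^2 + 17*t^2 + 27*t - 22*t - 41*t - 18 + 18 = m^2*(2 - 3*t) + m*(3*t^2 + 52*t - 36) + 6*t^3 + 50*t^2 - 36*t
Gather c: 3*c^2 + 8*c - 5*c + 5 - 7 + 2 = 3*c^2 + 3*c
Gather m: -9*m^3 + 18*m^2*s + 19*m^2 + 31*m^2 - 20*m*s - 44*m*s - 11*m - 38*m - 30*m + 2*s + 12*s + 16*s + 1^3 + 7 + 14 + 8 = -9*m^3 + m^2*(18*s + 50) + m*(-64*s - 79) + 30*s + 30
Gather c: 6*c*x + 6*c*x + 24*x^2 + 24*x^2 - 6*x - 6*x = 12*c*x + 48*x^2 - 12*x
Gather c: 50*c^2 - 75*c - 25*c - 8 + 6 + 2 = 50*c^2 - 100*c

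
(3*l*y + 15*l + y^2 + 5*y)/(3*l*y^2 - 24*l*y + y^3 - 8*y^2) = (y + 5)/(y*(y - 8))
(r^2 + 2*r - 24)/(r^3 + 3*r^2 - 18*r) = (r - 4)/(r*(r - 3))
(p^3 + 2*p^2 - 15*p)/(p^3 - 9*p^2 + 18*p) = (p + 5)/(p - 6)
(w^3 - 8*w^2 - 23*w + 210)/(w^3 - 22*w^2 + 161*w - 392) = (w^2 - w - 30)/(w^2 - 15*w + 56)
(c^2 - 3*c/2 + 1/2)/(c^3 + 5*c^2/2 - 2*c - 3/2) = (2*c - 1)/(2*c^2 + 7*c + 3)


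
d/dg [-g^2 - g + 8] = -2*g - 1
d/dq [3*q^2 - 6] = 6*q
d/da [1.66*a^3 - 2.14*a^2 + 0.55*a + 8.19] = 4.98*a^2 - 4.28*a + 0.55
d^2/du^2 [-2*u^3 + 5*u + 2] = -12*u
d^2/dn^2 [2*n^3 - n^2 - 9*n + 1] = 12*n - 2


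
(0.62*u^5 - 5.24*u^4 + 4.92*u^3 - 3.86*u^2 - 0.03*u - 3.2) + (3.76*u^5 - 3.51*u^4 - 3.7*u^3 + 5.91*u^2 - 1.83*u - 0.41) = 4.38*u^5 - 8.75*u^4 + 1.22*u^3 + 2.05*u^2 - 1.86*u - 3.61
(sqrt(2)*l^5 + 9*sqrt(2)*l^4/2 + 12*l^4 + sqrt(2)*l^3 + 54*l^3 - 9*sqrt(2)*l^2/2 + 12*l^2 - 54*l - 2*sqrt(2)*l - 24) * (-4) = -4*sqrt(2)*l^5 - 48*l^4 - 18*sqrt(2)*l^4 - 216*l^3 - 4*sqrt(2)*l^3 - 48*l^2 + 18*sqrt(2)*l^2 + 8*sqrt(2)*l + 216*l + 96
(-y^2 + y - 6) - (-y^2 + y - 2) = -4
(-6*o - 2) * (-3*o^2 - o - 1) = 18*o^3 + 12*o^2 + 8*o + 2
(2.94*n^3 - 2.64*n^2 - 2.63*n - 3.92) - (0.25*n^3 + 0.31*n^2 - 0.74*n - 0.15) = 2.69*n^3 - 2.95*n^2 - 1.89*n - 3.77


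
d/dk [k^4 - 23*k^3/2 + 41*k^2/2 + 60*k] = 4*k^3 - 69*k^2/2 + 41*k + 60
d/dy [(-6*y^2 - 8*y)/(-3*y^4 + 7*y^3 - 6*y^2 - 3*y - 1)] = 2*(-18*y^5 - 15*y^4 + 56*y^3 - 15*y^2 + 6*y + 4)/(9*y^8 - 42*y^7 + 85*y^6 - 66*y^5 + 22*y^3 + 21*y^2 + 6*y + 1)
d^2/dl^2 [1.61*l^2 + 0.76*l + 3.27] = 3.22000000000000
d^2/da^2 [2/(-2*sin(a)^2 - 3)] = 8*(4*sin(a)^4 - 12*sin(a)^2 + 3)/(4 - cos(2*a))^3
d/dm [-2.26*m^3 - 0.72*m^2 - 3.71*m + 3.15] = -6.78*m^2 - 1.44*m - 3.71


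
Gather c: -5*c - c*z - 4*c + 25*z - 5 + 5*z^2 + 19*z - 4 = c*(-z - 9) + 5*z^2 + 44*z - 9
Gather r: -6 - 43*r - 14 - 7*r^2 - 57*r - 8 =-7*r^2 - 100*r - 28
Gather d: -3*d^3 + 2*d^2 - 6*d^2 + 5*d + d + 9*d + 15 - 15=-3*d^3 - 4*d^2 + 15*d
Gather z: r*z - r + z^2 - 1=r*z - r + z^2 - 1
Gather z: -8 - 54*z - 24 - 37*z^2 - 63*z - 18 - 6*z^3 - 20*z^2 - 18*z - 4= -6*z^3 - 57*z^2 - 135*z - 54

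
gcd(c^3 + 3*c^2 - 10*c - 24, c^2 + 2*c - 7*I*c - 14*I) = c + 2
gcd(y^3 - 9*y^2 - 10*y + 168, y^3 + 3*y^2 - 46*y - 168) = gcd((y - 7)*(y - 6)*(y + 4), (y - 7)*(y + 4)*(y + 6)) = y^2 - 3*y - 28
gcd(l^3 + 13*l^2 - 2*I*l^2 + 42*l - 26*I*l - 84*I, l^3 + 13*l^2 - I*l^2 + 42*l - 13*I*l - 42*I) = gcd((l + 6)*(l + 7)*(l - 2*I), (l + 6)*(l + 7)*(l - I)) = l^2 + 13*l + 42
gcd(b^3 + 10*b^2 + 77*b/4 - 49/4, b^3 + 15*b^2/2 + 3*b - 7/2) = b^2 + 13*b/2 - 7/2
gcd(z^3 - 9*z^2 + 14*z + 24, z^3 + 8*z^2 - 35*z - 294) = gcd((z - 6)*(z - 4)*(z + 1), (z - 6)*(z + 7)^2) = z - 6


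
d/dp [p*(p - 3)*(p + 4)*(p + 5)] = 4*p^3 + 18*p^2 - 14*p - 60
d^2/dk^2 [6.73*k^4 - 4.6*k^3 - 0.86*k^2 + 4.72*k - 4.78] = 80.76*k^2 - 27.6*k - 1.72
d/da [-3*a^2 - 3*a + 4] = -6*a - 3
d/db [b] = 1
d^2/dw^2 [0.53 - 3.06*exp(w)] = -3.06*exp(w)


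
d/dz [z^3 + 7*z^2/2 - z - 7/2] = 3*z^2 + 7*z - 1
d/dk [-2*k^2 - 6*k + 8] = -4*k - 6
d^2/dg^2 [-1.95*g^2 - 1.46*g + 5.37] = -3.90000000000000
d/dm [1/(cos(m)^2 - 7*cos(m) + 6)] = (2*cos(m) - 7)*sin(m)/(cos(m)^2 - 7*cos(m) + 6)^2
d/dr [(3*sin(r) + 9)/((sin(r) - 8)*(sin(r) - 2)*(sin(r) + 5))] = 6*(-sin(r)^3 - 2*sin(r)^2 + 15*sin(r) + 91)*cos(r)/((sin(r) - 8)^2*(sin(r) - 2)^2*(sin(r) + 5)^2)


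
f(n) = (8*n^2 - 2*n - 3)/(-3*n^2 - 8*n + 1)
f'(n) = (6*n + 8)*(8*n^2 - 2*n - 3)/(-3*n^2 - 8*n + 1)^2 + (16*n - 2)/(-3*n^2 - 8*n + 1)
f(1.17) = -0.45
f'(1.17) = -0.80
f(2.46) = -1.10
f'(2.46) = -0.34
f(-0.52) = 0.05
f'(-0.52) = -2.32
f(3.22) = -1.32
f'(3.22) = -0.24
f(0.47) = 0.63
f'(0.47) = -3.62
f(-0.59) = 0.21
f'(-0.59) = -2.25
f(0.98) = -0.28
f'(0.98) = -1.01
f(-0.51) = 0.02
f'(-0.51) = -2.34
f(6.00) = -1.76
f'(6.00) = -0.11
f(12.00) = -2.13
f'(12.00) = -0.04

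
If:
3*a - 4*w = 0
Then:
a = 4*w/3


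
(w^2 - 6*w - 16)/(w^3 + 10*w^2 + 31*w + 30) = (w - 8)/(w^2 + 8*w + 15)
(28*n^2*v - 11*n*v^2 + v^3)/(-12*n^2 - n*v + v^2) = v*(-7*n + v)/(3*n + v)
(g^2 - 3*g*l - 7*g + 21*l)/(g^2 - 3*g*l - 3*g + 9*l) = (g - 7)/(g - 3)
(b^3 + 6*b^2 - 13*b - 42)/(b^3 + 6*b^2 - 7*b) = (b^2 - b - 6)/(b*(b - 1))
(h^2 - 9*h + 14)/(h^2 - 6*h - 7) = (h - 2)/(h + 1)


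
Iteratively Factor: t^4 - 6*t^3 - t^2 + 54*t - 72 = (t - 3)*(t^3 - 3*t^2 - 10*t + 24) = (t - 3)*(t - 2)*(t^2 - t - 12) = (t - 4)*(t - 3)*(t - 2)*(t + 3)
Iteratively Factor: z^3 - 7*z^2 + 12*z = (z - 3)*(z^2 - 4*z) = (z - 4)*(z - 3)*(z)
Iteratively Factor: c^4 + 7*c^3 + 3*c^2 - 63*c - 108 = (c - 3)*(c^3 + 10*c^2 + 33*c + 36) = (c - 3)*(c + 4)*(c^2 + 6*c + 9) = (c - 3)*(c + 3)*(c + 4)*(c + 3)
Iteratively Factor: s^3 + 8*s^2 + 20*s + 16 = (s + 4)*(s^2 + 4*s + 4) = (s + 2)*(s + 4)*(s + 2)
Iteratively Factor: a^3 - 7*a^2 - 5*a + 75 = (a - 5)*(a^2 - 2*a - 15) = (a - 5)^2*(a + 3)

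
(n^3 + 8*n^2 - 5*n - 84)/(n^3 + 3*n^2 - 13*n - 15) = (n^2 + 11*n + 28)/(n^2 + 6*n + 5)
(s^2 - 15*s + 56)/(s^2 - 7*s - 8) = (s - 7)/(s + 1)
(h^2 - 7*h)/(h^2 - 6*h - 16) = h*(7 - h)/(-h^2 + 6*h + 16)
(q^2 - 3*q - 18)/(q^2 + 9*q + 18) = (q - 6)/(q + 6)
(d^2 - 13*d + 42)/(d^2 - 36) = (d - 7)/(d + 6)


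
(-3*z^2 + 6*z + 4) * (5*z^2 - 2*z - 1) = -15*z^4 + 36*z^3 + 11*z^2 - 14*z - 4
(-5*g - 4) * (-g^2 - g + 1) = 5*g^3 + 9*g^2 - g - 4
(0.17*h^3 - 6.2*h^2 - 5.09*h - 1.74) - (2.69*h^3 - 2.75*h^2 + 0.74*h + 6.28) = -2.52*h^3 - 3.45*h^2 - 5.83*h - 8.02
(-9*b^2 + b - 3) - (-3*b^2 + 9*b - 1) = -6*b^2 - 8*b - 2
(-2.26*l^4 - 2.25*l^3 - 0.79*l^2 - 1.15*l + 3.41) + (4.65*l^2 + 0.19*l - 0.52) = -2.26*l^4 - 2.25*l^3 + 3.86*l^2 - 0.96*l + 2.89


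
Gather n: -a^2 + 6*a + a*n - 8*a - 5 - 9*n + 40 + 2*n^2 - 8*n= -a^2 - 2*a + 2*n^2 + n*(a - 17) + 35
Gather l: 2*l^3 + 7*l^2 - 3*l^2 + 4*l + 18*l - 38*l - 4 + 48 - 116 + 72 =2*l^3 + 4*l^2 - 16*l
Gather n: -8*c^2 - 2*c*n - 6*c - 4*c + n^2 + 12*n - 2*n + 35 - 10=-8*c^2 - 10*c + n^2 + n*(10 - 2*c) + 25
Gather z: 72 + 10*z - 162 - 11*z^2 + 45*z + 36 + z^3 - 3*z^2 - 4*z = z^3 - 14*z^2 + 51*z - 54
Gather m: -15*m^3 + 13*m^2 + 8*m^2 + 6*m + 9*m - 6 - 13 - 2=-15*m^3 + 21*m^2 + 15*m - 21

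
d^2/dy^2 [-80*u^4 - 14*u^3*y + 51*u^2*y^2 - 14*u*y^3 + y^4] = 102*u^2 - 84*u*y + 12*y^2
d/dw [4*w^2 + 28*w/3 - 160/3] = 8*w + 28/3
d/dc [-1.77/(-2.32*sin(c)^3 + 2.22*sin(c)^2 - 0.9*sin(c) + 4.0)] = (-12.3192*sin(c)^2 + 7.8588*sin(c) - 1.593)*cos(c)/(2.32*sin(c)^3 - 2.22*sin(c)^2 + 0.9*sin(c) - 4.0)^2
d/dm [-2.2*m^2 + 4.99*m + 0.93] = 4.99 - 4.4*m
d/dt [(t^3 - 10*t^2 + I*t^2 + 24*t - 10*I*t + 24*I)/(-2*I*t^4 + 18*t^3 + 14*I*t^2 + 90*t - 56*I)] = (-I*t^5 + t^4*(3 + 20*I) + t^3*(-140 - 67*I) + t^2*(505 - 320*I) + t*(840 + 1360*I) - 1752 + 280*I)/(2*t^7 + 38*I*t^6 - 228*t^5 - 300*I*t^4 - 1110*t^3 - 1362*I*t^2 - 3472*t + 1568*I)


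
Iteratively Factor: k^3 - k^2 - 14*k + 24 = (k - 2)*(k^2 + k - 12) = (k - 3)*(k - 2)*(k + 4)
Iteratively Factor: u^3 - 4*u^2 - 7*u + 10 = (u - 1)*(u^2 - 3*u - 10) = (u - 5)*(u - 1)*(u + 2)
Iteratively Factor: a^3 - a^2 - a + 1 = (a + 1)*(a^2 - 2*a + 1) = (a - 1)*(a + 1)*(a - 1)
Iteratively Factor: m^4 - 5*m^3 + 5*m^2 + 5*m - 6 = (m + 1)*(m^3 - 6*m^2 + 11*m - 6) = (m - 3)*(m + 1)*(m^2 - 3*m + 2) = (m - 3)*(m - 2)*(m + 1)*(m - 1)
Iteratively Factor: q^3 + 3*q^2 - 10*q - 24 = (q + 2)*(q^2 + q - 12) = (q - 3)*(q + 2)*(q + 4)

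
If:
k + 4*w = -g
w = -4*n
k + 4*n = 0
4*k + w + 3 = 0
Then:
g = 3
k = -3/5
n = 3/20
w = -3/5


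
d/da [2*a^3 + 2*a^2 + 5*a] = 6*a^2 + 4*a + 5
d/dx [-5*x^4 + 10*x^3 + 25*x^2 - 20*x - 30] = -20*x^3 + 30*x^2 + 50*x - 20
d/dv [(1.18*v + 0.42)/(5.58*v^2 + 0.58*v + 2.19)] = (-6.5844*v^2 - 4.6872*v + 2.3406)/(31.1364*v^4 + 6.4728*v^3 + 24.7768*v^2 + 2.5404*v + 4.7961)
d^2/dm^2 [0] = 0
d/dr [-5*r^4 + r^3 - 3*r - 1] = -20*r^3 + 3*r^2 - 3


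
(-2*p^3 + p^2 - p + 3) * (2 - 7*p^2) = 14*p^5 - 7*p^4 + 3*p^3 - 19*p^2 - 2*p + 6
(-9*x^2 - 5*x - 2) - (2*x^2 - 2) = -11*x^2 - 5*x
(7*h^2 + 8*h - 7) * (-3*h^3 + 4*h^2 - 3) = -21*h^5 + 4*h^4 + 53*h^3 - 49*h^2 - 24*h + 21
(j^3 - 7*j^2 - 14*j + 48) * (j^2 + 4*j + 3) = j^5 - 3*j^4 - 39*j^3 - 29*j^2 + 150*j + 144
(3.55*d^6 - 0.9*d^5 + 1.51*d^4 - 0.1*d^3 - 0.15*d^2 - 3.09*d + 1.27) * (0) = 0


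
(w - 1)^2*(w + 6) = w^3 + 4*w^2 - 11*w + 6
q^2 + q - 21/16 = (q - 3/4)*(q + 7/4)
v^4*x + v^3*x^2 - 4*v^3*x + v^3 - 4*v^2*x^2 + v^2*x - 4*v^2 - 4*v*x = v*(v - 4)*(v + x)*(v*x + 1)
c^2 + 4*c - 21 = (c - 3)*(c + 7)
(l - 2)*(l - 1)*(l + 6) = l^3 + 3*l^2 - 16*l + 12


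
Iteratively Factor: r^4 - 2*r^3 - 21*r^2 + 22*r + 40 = (r - 2)*(r^3 - 21*r - 20) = (r - 2)*(r + 4)*(r^2 - 4*r - 5) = (r - 2)*(r + 1)*(r + 4)*(r - 5)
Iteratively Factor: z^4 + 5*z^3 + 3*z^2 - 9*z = (z + 3)*(z^3 + 2*z^2 - 3*z) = (z + 3)^2*(z^2 - z) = z*(z + 3)^2*(z - 1)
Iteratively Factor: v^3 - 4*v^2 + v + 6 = (v - 2)*(v^2 - 2*v - 3) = (v - 2)*(v + 1)*(v - 3)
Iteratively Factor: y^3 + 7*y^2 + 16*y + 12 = (y + 2)*(y^2 + 5*y + 6) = (y + 2)^2*(y + 3)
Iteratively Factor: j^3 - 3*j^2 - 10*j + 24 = (j + 3)*(j^2 - 6*j + 8) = (j - 2)*(j + 3)*(j - 4)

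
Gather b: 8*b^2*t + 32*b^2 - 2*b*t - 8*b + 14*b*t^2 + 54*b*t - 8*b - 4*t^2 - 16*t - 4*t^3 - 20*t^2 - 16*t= b^2*(8*t + 32) + b*(14*t^2 + 52*t - 16) - 4*t^3 - 24*t^2 - 32*t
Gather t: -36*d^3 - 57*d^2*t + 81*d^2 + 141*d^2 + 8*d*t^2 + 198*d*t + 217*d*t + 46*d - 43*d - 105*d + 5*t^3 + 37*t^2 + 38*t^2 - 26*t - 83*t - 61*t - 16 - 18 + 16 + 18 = -36*d^3 + 222*d^2 - 102*d + 5*t^3 + t^2*(8*d + 75) + t*(-57*d^2 + 415*d - 170)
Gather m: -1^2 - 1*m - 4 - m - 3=-2*m - 8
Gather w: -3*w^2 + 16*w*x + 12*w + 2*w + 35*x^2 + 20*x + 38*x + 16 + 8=-3*w^2 + w*(16*x + 14) + 35*x^2 + 58*x + 24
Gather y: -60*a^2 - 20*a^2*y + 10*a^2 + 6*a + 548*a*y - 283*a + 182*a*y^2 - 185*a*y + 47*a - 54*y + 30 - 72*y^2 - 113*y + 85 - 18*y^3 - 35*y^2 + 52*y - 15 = -50*a^2 - 230*a - 18*y^3 + y^2*(182*a - 107) + y*(-20*a^2 + 363*a - 115) + 100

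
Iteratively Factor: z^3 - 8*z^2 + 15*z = (z - 3)*(z^2 - 5*z) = (z - 5)*(z - 3)*(z)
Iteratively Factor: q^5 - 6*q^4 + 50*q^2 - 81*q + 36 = (q - 1)*(q^4 - 5*q^3 - 5*q^2 + 45*q - 36) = (q - 3)*(q - 1)*(q^3 - 2*q^2 - 11*q + 12) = (q - 3)*(q - 1)*(q + 3)*(q^2 - 5*q + 4) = (q - 4)*(q - 3)*(q - 1)*(q + 3)*(q - 1)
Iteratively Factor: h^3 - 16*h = (h + 4)*(h^2 - 4*h) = h*(h + 4)*(h - 4)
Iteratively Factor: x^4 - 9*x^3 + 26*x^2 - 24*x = (x)*(x^3 - 9*x^2 + 26*x - 24) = x*(x - 3)*(x^2 - 6*x + 8) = x*(x - 4)*(x - 3)*(x - 2)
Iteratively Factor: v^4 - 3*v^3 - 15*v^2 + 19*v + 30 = (v - 5)*(v^3 + 2*v^2 - 5*v - 6) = (v - 5)*(v + 1)*(v^2 + v - 6) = (v - 5)*(v + 1)*(v + 3)*(v - 2)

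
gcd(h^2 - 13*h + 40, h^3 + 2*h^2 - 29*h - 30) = h - 5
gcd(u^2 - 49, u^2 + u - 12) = 1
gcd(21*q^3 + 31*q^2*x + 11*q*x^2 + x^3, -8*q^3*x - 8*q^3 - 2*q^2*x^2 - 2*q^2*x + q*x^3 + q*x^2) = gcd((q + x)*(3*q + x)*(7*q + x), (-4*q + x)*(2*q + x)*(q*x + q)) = 1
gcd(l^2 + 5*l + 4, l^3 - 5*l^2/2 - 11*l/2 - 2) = l + 1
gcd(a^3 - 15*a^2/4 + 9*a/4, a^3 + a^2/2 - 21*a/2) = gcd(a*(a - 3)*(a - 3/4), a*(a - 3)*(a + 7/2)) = a^2 - 3*a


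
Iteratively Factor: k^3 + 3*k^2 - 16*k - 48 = (k - 4)*(k^2 + 7*k + 12) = (k - 4)*(k + 3)*(k + 4)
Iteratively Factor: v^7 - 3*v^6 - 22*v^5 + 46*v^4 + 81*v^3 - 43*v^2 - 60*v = (v + 1)*(v^6 - 4*v^5 - 18*v^4 + 64*v^3 + 17*v^2 - 60*v) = (v - 5)*(v + 1)*(v^5 + v^4 - 13*v^3 - v^2 + 12*v) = (v - 5)*(v + 1)*(v + 4)*(v^4 - 3*v^3 - v^2 + 3*v) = (v - 5)*(v - 3)*(v + 1)*(v + 4)*(v^3 - v) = (v - 5)*(v - 3)*(v - 1)*(v + 1)*(v + 4)*(v^2 + v) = (v - 5)*(v - 3)*(v - 1)*(v + 1)^2*(v + 4)*(v)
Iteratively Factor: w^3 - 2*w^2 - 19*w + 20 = (w - 5)*(w^2 + 3*w - 4) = (w - 5)*(w - 1)*(w + 4)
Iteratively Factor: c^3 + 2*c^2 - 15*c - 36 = (c + 3)*(c^2 - c - 12) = (c - 4)*(c + 3)*(c + 3)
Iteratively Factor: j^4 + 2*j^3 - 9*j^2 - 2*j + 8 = (j + 1)*(j^3 + j^2 - 10*j + 8) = (j + 1)*(j + 4)*(j^2 - 3*j + 2) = (j - 1)*(j + 1)*(j + 4)*(j - 2)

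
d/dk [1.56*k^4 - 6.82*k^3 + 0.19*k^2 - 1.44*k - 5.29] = 6.24*k^3 - 20.46*k^2 + 0.38*k - 1.44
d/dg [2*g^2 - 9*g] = 4*g - 9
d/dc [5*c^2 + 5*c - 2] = 10*c + 5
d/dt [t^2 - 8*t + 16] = 2*t - 8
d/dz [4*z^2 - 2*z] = 8*z - 2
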